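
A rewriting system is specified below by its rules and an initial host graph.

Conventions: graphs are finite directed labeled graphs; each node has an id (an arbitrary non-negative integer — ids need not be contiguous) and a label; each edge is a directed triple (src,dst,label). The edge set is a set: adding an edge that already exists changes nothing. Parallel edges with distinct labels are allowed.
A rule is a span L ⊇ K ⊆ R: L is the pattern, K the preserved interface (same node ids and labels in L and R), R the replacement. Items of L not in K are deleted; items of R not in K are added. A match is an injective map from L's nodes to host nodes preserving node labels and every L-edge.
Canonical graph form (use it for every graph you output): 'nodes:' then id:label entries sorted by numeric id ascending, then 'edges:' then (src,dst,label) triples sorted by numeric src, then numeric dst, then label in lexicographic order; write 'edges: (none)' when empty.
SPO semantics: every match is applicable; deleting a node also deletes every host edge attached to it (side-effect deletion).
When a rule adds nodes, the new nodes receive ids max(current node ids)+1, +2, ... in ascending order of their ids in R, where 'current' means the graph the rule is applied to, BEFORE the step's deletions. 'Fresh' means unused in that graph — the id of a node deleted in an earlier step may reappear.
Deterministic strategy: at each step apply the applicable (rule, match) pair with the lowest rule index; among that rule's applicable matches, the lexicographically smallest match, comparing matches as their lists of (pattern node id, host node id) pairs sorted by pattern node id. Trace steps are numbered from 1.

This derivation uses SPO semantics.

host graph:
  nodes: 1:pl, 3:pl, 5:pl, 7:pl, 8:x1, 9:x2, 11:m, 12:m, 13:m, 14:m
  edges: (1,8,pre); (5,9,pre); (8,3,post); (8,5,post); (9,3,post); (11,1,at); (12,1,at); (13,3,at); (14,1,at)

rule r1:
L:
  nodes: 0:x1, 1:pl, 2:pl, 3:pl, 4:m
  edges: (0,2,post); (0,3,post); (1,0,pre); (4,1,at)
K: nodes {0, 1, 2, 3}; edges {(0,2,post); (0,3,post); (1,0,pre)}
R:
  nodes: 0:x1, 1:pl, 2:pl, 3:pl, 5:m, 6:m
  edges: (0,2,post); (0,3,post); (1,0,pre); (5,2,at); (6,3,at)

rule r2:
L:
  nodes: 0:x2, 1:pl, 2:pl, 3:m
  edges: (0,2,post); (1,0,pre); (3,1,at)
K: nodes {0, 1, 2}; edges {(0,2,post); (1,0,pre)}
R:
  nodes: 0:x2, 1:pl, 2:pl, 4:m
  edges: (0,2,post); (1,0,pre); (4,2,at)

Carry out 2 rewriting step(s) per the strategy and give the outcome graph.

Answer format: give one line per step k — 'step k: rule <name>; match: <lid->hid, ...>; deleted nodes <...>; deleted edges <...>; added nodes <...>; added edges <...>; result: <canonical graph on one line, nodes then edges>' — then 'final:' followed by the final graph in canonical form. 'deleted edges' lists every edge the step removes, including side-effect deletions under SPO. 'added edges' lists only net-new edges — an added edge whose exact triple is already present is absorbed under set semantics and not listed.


step 1: rule r1; match: 0->8, 1->1, 2->3, 3->5, 4->11; deleted nodes 11; deleted edges (11,1,at); added nodes 15, 16; added edges (15,3,at); (16,5,at); result: nodes: 1:pl, 3:pl, 5:pl, 7:pl, 8:x1, 9:x2, 12:m, 13:m, 14:m, 15:m, 16:m edges: (1,8,pre); (5,9,pre); (8,3,post); (8,5,post); (9,3,post); (12,1,at); (13,3,at); (14,1,at); (15,3,at); (16,5,at)
step 2: rule r1; match: 0->8, 1->1, 2->3, 3->5, 4->12; deleted nodes 12; deleted edges (12,1,at); added nodes 17, 18; added edges (17,3,at); (18,5,at); result: nodes: 1:pl, 3:pl, 5:pl, 7:pl, 8:x1, 9:x2, 13:m, 14:m, 15:m, 16:m, 17:m, 18:m edges: (1,8,pre); (5,9,pre); (8,3,post); (8,5,post); (9,3,post); (13,3,at); (14,1,at); (15,3,at); (16,5,at); (17,3,at); (18,5,at)
final:
nodes: 1:pl, 3:pl, 5:pl, 7:pl, 8:x1, 9:x2, 13:m, 14:m, 15:m, 16:m, 17:m, 18:m
edges: (1,8,pre); (5,9,pre); (8,3,post); (8,5,post); (9,3,post); (13,3,at); (14,1,at); (15,3,at); (16,5,at); (17,3,at); (18,5,at)


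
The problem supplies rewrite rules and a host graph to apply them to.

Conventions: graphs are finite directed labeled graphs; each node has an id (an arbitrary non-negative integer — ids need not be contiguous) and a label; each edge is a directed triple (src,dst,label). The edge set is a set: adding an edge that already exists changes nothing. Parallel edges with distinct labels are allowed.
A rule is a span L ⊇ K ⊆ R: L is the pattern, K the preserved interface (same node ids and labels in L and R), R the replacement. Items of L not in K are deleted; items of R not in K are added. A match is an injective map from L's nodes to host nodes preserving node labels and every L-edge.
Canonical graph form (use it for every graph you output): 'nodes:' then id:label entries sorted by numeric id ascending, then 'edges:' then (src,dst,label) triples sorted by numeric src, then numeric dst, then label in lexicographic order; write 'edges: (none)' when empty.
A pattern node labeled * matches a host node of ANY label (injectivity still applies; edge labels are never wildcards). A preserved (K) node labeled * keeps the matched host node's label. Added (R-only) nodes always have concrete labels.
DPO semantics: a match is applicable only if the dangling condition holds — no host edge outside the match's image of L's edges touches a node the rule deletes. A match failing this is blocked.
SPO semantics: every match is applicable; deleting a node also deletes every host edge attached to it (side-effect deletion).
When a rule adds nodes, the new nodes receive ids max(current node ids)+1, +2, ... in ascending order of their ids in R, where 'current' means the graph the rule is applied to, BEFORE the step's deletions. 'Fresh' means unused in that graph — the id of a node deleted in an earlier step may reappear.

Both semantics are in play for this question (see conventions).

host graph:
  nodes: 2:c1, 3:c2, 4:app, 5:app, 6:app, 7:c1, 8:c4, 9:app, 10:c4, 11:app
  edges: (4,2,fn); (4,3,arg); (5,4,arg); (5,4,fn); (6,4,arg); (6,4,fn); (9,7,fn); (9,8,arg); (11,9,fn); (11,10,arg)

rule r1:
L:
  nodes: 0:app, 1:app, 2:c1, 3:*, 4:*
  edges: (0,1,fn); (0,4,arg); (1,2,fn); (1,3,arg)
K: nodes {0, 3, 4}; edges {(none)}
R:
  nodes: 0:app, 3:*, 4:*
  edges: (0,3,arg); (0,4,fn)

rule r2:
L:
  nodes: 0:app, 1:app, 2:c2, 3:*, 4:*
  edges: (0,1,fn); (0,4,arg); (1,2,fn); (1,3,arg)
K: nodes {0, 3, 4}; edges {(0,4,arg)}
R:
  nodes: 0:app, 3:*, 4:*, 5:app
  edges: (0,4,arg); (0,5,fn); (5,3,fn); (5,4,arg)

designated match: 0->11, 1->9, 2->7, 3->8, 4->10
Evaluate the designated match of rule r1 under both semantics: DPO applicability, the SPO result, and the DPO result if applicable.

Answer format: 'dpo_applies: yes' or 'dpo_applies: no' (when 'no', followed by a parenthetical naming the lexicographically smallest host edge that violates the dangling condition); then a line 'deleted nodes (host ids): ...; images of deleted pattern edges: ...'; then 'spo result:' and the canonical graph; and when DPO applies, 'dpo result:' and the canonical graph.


dpo_applies: yes
deleted nodes (host ids): 7, 9; images of deleted pattern edges: (9,7,fn); (9,8,arg); (11,9,fn); (11,10,arg)
spo result:
nodes: 2:c1, 3:c2, 4:app, 5:app, 6:app, 8:c4, 10:c4, 11:app
edges: (4,2,fn); (4,3,arg); (5,4,arg); (5,4,fn); (6,4,arg); (6,4,fn); (11,8,arg); (11,10,fn)
dpo result:
nodes: 2:c1, 3:c2, 4:app, 5:app, 6:app, 8:c4, 10:c4, 11:app
edges: (4,2,fn); (4,3,arg); (5,4,arg); (5,4,fn); (6,4,arg); (6,4,fn); (11,8,arg); (11,10,fn)


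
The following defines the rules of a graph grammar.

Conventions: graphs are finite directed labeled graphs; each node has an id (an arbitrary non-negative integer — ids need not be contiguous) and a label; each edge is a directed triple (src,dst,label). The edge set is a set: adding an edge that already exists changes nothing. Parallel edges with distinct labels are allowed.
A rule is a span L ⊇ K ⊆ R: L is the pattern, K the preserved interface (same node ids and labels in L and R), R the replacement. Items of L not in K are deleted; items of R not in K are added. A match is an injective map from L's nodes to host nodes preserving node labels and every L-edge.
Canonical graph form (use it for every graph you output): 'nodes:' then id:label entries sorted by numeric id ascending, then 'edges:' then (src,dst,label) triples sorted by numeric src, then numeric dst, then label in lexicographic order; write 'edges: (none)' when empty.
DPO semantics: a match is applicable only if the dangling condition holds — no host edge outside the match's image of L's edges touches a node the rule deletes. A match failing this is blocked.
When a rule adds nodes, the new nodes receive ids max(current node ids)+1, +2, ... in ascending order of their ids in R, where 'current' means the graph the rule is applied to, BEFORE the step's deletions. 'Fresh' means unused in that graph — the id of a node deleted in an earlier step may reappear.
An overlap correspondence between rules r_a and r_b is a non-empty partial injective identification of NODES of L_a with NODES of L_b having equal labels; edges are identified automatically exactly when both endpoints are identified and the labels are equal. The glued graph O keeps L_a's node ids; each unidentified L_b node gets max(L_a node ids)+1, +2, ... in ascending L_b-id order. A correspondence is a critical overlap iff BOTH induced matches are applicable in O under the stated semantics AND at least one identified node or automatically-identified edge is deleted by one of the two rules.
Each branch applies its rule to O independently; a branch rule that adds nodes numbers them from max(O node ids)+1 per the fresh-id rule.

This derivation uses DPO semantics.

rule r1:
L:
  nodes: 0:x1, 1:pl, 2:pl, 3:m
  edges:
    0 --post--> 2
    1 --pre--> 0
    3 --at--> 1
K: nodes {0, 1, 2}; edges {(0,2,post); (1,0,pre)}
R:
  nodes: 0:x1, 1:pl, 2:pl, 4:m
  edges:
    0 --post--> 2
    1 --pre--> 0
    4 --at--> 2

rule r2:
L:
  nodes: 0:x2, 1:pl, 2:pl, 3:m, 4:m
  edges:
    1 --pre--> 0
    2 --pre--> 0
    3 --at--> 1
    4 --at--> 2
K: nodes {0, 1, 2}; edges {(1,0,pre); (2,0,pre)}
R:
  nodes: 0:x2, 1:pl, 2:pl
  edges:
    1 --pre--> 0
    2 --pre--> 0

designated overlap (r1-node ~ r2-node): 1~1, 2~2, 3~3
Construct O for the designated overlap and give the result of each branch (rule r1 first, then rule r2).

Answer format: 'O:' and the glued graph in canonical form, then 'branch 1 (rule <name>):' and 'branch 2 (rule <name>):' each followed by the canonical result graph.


O:
nodes: 0:x1, 1:pl, 2:pl, 3:m, 4:x2, 5:m
edges: (0,2,post); (1,0,pre); (1,4,pre); (2,4,pre); (3,1,at); (5,2,at)
branch 1 (rule r1):
nodes: 0:x1, 1:pl, 2:pl, 4:x2, 5:m, 6:m
edges: (0,2,post); (1,0,pre); (1,4,pre); (2,4,pre); (5,2,at); (6,2,at)
branch 2 (rule r2):
nodes: 0:x1, 1:pl, 2:pl, 4:x2
edges: (0,2,post); (1,0,pre); (1,4,pre); (2,4,pre)


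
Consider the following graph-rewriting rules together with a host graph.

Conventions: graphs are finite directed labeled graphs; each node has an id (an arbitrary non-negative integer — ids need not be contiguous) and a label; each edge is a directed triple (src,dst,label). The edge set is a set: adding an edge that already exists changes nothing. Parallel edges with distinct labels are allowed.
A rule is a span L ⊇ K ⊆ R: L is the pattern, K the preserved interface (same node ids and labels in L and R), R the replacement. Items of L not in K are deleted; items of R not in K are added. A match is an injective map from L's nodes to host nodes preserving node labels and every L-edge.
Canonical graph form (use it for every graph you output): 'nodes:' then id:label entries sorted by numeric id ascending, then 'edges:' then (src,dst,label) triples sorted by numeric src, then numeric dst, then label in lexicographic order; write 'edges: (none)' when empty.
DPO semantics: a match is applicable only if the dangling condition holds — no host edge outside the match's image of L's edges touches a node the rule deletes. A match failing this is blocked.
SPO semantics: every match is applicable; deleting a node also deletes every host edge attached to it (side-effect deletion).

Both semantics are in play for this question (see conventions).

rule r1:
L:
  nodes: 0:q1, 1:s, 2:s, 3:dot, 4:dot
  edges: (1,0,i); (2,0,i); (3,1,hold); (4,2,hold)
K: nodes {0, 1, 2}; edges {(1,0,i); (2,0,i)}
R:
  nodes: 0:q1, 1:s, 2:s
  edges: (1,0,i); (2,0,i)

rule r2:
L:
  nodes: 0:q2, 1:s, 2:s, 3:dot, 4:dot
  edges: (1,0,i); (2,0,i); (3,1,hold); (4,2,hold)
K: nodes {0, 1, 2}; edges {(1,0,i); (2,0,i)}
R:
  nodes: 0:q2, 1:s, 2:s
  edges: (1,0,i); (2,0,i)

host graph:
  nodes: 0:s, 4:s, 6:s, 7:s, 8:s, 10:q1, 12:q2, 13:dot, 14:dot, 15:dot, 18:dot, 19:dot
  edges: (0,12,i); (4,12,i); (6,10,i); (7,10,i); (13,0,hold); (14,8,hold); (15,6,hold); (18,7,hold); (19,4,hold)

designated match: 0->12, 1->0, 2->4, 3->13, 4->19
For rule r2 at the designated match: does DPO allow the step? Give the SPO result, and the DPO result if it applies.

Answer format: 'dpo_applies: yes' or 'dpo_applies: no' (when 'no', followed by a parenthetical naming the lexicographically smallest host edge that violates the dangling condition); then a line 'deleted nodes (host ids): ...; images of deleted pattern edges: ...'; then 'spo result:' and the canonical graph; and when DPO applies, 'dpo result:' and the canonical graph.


dpo_applies: yes
deleted nodes (host ids): 13, 19; images of deleted pattern edges: (13,0,hold); (19,4,hold)
spo result:
nodes: 0:s, 4:s, 6:s, 7:s, 8:s, 10:q1, 12:q2, 14:dot, 15:dot, 18:dot
edges: (0,12,i); (4,12,i); (6,10,i); (7,10,i); (14,8,hold); (15,6,hold); (18,7,hold)
dpo result:
nodes: 0:s, 4:s, 6:s, 7:s, 8:s, 10:q1, 12:q2, 14:dot, 15:dot, 18:dot
edges: (0,12,i); (4,12,i); (6,10,i); (7,10,i); (14,8,hold); (15,6,hold); (18,7,hold)


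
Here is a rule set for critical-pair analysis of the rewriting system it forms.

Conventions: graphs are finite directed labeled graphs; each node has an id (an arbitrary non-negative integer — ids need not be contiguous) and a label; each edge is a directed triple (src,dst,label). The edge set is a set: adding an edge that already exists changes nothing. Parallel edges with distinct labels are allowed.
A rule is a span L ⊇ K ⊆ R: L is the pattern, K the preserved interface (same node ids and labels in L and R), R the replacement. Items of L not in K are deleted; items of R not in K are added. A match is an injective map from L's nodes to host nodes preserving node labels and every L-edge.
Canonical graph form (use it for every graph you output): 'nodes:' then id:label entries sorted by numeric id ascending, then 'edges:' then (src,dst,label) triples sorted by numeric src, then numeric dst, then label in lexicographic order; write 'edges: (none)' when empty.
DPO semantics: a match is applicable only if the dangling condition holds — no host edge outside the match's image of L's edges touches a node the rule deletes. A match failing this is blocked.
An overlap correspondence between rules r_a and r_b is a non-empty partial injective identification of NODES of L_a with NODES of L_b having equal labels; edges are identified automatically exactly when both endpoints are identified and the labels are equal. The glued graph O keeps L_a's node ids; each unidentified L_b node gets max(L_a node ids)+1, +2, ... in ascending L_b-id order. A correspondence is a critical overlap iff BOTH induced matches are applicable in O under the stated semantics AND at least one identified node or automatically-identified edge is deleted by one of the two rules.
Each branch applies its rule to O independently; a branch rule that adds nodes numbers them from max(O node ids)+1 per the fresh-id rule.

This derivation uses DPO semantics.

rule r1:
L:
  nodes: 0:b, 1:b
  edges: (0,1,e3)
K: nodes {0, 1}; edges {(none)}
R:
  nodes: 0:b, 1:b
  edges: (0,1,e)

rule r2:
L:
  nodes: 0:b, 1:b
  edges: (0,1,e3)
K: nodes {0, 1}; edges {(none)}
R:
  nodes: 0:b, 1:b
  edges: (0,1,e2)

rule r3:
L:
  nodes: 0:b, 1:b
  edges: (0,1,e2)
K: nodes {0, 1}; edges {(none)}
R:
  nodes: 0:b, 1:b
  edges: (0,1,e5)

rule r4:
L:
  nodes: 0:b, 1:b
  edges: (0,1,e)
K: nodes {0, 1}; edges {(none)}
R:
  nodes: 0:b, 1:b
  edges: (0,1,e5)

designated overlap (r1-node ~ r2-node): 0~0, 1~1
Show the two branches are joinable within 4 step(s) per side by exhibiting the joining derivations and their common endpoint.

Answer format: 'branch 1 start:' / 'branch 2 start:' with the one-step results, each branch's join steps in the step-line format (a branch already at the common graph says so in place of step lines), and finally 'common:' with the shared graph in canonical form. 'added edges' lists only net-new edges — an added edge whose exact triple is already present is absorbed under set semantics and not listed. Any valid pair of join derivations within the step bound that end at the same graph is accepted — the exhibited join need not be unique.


branch 1 start:
nodes: 0:b, 1:b
edges: (0,1,e)
branch 2 start:
nodes: 0:b, 1:b
edges: (0,1,e2)
branch 1 step 1: rule r4; match: 0->0, 1->1; deleted nodes (none); deleted edges (0,1,e); added nodes (none); added edges (0,1,e5); result: nodes: 0:b, 1:b edges: (0,1,e5)
branch 2 step 1: rule r3; match: 0->0, 1->1; deleted nodes (none); deleted edges (0,1,e2); added nodes (none); added edges (0,1,e5); result: nodes: 0:b, 1:b edges: (0,1,e5)
common:
nodes: 0:b, 1:b
edges: (0,1,e5)


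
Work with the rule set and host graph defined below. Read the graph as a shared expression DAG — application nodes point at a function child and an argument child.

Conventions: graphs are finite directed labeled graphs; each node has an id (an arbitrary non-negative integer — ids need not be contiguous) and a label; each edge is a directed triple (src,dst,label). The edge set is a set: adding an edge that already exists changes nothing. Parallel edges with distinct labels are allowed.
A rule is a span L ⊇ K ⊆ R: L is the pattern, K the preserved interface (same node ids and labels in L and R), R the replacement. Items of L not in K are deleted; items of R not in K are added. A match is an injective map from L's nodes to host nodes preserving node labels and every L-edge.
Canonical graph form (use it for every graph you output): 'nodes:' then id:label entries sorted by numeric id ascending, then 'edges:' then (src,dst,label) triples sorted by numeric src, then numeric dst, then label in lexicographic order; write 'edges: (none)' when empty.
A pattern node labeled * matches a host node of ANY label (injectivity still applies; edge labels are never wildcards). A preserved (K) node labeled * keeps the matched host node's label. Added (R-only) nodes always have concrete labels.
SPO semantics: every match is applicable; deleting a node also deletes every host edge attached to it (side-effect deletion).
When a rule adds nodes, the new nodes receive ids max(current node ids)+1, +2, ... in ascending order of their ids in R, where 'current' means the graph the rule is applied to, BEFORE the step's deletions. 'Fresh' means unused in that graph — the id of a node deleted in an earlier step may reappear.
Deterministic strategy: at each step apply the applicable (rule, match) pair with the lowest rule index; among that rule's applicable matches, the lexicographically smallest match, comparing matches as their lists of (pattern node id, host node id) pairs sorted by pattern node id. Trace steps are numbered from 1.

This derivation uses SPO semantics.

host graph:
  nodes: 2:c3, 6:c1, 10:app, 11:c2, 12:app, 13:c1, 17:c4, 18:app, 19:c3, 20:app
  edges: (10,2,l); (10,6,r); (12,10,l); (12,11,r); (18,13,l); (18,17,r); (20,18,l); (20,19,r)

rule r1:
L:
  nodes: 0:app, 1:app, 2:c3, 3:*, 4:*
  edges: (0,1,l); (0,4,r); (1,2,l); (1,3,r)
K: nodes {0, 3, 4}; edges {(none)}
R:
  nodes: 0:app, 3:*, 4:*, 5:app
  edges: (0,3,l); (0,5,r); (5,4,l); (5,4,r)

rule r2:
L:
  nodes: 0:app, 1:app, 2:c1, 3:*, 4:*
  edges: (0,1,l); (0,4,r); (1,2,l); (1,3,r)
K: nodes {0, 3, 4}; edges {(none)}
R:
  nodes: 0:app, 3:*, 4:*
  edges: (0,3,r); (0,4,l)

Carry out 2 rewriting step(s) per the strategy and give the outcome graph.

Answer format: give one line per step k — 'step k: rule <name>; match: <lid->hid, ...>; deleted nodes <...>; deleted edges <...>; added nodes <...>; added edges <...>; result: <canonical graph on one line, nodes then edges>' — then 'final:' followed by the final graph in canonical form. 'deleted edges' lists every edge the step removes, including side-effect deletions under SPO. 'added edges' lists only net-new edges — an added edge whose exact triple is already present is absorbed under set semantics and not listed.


step 1: rule r1; match: 0->12, 1->10, 2->2, 3->6, 4->11; deleted nodes 2, 10; deleted edges (10,2,l); (10,6,r); (12,10,l); (12,11,r); added nodes 21; added edges (12,6,l); (12,21,r); (21,11,l); (21,11,r); result: nodes: 6:c1, 11:c2, 12:app, 13:c1, 17:c4, 18:app, 19:c3, 20:app, 21:app edges: (12,6,l); (12,21,r); (18,13,l); (18,17,r); (20,18,l); (20,19,r); (21,11,l); (21,11,r)
step 2: rule r2; match: 0->20, 1->18, 2->13, 3->17, 4->19; deleted nodes 13, 18; deleted edges (18,13,l); (18,17,r); (20,18,l); (20,19,r); added nodes (none); added edges (20,17,r); (20,19,l); result: nodes: 6:c1, 11:c2, 12:app, 17:c4, 19:c3, 20:app, 21:app edges: (12,6,l); (12,21,r); (20,17,r); (20,19,l); (21,11,l); (21,11,r)
final:
nodes: 6:c1, 11:c2, 12:app, 17:c4, 19:c3, 20:app, 21:app
edges: (12,6,l); (12,21,r); (20,17,r); (20,19,l); (21,11,l); (21,11,r)


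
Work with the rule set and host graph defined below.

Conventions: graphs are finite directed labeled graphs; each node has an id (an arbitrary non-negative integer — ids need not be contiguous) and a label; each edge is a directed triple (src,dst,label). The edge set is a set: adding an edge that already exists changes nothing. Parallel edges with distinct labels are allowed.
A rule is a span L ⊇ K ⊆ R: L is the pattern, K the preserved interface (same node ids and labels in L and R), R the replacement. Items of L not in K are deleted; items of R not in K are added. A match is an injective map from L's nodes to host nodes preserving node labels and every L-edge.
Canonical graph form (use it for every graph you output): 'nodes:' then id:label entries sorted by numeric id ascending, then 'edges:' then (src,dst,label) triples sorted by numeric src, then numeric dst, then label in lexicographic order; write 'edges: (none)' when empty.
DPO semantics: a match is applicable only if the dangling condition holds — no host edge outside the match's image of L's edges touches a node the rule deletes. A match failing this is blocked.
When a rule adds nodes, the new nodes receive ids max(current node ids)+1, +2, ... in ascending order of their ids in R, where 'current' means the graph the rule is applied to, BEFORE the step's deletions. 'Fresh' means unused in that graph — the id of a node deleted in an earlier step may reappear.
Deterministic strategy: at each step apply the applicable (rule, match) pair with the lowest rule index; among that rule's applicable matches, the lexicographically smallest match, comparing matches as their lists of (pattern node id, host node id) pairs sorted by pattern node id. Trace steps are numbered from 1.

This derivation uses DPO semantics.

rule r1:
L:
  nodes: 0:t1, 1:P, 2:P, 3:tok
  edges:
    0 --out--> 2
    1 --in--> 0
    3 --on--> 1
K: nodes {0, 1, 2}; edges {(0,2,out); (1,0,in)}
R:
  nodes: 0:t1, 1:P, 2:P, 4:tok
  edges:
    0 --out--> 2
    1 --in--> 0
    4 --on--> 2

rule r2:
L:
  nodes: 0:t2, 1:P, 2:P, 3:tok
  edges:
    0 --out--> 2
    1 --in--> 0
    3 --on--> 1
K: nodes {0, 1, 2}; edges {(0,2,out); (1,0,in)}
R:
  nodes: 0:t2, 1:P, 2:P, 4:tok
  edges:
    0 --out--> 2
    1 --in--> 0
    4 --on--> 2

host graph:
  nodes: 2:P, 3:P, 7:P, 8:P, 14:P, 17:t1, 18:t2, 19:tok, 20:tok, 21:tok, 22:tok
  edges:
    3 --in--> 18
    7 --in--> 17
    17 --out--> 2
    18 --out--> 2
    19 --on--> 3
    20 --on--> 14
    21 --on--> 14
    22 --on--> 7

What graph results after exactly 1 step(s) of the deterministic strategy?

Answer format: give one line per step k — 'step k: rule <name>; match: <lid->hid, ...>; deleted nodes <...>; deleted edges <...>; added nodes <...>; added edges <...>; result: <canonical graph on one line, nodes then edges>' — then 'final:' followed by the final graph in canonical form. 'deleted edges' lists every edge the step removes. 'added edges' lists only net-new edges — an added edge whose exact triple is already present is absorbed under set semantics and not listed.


step 1: rule r1; match: 0->17, 1->7, 2->2, 3->22; deleted nodes 22; deleted edges (22,7,on); added nodes 23; added edges (23,2,on); result: nodes: 2:P, 3:P, 7:P, 8:P, 14:P, 17:t1, 18:t2, 19:tok, 20:tok, 21:tok, 23:tok edges: (3,18,in); (7,17,in); (17,2,out); (18,2,out); (19,3,on); (20,14,on); (21,14,on); (23,2,on)
final:
nodes: 2:P, 3:P, 7:P, 8:P, 14:P, 17:t1, 18:t2, 19:tok, 20:tok, 21:tok, 23:tok
edges: (3,18,in); (7,17,in); (17,2,out); (18,2,out); (19,3,on); (20,14,on); (21,14,on); (23,2,on)


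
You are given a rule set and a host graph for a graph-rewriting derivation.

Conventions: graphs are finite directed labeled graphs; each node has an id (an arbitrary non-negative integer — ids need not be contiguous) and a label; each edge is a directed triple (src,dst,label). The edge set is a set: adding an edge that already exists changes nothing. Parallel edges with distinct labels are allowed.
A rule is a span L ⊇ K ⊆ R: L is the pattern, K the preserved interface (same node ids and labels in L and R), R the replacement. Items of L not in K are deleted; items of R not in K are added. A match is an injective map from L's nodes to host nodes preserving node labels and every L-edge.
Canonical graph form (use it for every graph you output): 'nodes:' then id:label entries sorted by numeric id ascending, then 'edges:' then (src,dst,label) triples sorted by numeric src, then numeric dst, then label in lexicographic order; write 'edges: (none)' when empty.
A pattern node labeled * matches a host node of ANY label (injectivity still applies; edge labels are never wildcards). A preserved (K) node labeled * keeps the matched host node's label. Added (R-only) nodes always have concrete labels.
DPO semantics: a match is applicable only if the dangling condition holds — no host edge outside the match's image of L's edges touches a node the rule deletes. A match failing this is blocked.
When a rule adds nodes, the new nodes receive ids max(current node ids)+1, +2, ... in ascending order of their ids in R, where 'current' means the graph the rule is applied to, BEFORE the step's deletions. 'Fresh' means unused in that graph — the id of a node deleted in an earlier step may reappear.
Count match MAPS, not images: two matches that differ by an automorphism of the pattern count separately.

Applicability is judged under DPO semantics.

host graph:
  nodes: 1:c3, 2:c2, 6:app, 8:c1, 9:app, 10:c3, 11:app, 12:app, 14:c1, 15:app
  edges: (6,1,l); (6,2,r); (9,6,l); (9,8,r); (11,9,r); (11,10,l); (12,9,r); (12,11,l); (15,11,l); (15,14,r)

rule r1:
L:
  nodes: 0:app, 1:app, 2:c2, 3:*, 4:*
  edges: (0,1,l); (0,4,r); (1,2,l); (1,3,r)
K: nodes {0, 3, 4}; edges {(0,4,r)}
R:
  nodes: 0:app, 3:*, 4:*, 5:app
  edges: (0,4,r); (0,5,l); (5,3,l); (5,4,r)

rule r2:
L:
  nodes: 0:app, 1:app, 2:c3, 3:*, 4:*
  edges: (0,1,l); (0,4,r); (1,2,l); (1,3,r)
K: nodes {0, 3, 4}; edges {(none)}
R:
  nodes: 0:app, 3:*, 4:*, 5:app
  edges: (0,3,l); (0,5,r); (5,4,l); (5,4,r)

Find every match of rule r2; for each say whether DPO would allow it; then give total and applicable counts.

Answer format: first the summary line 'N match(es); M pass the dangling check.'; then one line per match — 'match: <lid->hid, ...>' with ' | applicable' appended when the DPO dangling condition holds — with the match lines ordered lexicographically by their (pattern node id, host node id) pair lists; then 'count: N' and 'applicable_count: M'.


2 match(es); 1 pass the dangling check.
match: 0->9, 1->6, 2->1, 3->2, 4->8 | applicable
match: 0->15, 1->11, 2->10, 3->9, 4->14
count: 2
applicable_count: 1


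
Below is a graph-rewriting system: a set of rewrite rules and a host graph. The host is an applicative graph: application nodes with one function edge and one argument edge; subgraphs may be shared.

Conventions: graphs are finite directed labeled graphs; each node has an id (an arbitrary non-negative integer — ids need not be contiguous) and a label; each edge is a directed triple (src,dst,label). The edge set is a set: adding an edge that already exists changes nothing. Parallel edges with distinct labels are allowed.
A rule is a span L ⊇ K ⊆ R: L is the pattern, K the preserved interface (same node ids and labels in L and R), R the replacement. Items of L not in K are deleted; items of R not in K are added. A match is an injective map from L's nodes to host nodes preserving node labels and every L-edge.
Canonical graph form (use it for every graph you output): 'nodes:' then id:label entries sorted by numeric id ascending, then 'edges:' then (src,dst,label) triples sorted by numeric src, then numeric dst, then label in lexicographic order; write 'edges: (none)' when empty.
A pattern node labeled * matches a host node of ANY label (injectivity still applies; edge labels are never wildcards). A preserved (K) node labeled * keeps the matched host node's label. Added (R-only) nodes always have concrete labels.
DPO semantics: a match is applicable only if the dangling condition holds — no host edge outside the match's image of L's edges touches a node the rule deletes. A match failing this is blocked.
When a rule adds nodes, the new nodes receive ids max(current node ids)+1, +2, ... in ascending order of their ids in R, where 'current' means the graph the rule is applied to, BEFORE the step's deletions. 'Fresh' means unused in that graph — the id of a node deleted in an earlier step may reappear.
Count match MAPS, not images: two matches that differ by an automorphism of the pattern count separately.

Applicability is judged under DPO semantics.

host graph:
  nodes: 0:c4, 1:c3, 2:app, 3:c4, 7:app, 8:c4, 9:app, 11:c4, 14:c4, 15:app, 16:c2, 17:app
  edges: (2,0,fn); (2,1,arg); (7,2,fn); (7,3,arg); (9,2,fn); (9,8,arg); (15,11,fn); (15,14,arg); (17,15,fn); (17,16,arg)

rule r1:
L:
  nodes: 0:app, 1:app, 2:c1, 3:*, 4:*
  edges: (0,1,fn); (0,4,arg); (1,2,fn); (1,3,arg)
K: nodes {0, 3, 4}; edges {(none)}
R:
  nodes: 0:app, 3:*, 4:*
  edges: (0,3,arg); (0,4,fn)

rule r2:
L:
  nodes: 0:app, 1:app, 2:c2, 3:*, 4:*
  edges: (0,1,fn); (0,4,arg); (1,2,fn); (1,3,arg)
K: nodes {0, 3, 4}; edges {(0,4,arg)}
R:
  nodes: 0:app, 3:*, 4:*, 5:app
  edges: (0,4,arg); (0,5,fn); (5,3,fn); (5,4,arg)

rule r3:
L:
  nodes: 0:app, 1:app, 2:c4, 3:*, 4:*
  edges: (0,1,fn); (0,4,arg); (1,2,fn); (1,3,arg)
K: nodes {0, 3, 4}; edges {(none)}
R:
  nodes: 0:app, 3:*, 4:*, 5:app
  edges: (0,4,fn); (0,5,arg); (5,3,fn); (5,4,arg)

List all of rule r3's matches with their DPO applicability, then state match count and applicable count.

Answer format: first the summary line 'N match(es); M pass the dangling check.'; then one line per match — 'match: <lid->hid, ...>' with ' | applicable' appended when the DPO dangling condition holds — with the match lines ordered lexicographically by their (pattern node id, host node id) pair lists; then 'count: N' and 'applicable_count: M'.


3 match(es); 1 pass the dangling check.
match: 0->7, 1->2, 2->0, 3->1, 4->3
match: 0->9, 1->2, 2->0, 3->1, 4->8
match: 0->17, 1->15, 2->11, 3->14, 4->16 | applicable
count: 3
applicable_count: 1


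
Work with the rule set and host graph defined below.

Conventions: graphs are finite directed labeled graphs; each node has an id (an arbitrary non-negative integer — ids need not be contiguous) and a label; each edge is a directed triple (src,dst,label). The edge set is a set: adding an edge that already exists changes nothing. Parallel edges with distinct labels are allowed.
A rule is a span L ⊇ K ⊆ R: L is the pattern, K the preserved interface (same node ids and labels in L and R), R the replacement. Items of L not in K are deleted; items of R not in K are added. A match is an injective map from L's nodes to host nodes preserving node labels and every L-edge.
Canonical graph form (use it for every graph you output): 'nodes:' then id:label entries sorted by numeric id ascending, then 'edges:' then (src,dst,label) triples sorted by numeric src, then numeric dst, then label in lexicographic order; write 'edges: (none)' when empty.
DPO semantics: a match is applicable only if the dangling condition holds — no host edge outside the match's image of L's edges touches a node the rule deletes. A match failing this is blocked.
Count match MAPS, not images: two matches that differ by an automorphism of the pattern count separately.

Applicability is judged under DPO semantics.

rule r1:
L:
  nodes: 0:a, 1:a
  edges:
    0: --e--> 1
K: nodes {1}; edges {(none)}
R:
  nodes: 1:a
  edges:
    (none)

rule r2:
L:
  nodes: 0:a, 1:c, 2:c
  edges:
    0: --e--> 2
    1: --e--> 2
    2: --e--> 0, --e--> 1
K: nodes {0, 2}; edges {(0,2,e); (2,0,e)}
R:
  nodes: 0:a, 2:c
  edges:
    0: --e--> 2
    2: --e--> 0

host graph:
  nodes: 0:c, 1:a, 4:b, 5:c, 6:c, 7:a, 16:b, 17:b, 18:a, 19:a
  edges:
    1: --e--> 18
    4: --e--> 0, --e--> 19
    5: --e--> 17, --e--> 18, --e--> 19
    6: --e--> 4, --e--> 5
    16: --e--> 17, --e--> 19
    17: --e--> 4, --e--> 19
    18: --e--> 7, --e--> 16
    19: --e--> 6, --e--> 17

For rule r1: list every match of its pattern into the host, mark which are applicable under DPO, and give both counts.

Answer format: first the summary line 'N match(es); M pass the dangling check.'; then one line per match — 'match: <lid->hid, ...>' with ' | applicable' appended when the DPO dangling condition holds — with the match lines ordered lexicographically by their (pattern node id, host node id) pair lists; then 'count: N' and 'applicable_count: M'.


2 match(es); 1 pass the dangling check.
match: 0->1, 1->18 | applicable
match: 0->18, 1->7
count: 2
applicable_count: 1


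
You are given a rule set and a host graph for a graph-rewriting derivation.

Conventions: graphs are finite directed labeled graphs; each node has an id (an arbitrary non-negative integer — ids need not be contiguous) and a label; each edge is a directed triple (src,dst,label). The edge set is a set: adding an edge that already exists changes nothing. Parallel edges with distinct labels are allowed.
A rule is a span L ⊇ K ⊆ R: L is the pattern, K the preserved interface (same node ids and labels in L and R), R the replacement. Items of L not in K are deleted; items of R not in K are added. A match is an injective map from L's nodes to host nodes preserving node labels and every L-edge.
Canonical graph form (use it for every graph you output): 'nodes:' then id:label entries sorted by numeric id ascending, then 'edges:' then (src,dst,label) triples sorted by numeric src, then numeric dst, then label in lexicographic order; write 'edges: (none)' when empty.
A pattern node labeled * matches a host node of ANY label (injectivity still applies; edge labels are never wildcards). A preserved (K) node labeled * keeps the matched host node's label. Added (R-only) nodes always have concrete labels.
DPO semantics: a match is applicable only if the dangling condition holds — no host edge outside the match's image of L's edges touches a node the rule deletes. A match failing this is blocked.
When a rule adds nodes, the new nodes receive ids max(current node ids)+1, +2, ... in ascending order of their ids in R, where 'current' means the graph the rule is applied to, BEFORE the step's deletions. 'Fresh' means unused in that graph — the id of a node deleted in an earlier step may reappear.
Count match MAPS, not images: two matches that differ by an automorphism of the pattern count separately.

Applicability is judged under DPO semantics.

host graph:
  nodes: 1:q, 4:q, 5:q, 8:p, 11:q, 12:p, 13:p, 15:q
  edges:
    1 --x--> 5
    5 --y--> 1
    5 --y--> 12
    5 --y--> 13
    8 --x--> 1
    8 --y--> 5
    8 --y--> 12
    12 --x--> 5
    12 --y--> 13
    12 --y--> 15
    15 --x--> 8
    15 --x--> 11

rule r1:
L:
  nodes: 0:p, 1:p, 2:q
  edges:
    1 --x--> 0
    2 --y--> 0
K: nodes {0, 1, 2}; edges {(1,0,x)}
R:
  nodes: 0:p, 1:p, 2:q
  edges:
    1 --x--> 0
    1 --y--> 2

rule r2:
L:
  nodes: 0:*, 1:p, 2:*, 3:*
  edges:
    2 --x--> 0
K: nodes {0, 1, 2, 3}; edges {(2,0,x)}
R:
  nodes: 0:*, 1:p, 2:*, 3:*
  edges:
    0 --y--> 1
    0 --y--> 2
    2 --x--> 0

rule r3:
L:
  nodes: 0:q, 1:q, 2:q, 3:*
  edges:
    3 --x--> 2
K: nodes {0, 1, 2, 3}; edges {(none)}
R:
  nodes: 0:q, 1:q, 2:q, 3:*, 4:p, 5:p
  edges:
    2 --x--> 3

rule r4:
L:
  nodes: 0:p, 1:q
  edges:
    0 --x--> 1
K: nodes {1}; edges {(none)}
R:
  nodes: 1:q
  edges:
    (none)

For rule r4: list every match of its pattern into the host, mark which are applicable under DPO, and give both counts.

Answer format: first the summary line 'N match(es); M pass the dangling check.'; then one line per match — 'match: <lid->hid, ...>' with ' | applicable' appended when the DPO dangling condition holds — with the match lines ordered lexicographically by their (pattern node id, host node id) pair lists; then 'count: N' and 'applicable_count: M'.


2 match(es); 0 pass the dangling check.
match: 0->8, 1->1
match: 0->12, 1->5
count: 2
applicable_count: 0


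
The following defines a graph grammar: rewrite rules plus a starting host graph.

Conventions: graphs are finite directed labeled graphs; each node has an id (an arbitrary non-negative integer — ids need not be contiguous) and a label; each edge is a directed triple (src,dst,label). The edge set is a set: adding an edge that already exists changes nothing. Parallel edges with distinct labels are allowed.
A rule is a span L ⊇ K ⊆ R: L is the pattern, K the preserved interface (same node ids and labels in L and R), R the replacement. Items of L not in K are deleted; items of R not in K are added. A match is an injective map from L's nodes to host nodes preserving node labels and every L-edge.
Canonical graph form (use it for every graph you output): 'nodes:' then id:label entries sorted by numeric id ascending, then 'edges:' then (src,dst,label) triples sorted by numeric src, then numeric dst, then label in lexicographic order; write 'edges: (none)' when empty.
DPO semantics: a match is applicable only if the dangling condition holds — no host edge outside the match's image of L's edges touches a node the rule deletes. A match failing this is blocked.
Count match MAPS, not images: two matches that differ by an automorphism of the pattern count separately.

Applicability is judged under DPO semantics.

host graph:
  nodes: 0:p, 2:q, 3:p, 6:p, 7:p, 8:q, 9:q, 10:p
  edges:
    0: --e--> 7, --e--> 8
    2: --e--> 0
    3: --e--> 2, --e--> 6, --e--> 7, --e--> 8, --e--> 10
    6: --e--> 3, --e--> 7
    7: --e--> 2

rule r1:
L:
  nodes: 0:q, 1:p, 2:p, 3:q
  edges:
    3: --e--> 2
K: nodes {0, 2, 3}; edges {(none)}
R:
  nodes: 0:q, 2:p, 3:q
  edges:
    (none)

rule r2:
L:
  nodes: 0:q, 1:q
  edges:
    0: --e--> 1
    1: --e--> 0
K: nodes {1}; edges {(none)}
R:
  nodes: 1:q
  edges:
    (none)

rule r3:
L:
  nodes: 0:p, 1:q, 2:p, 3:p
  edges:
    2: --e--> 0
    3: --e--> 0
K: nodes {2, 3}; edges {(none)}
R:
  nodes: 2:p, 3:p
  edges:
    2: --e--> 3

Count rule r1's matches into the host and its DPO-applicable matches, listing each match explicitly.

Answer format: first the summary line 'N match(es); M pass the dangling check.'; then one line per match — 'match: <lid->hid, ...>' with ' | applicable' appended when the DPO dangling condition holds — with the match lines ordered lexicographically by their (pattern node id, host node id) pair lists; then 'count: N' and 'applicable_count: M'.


8 match(es); 0 pass the dangling check.
match: 0->8, 1->3, 2->0, 3->2
match: 0->8, 1->6, 2->0, 3->2
match: 0->8, 1->7, 2->0, 3->2
match: 0->8, 1->10, 2->0, 3->2
match: 0->9, 1->3, 2->0, 3->2
match: 0->9, 1->6, 2->0, 3->2
match: 0->9, 1->7, 2->0, 3->2
match: 0->9, 1->10, 2->0, 3->2
count: 8
applicable_count: 0


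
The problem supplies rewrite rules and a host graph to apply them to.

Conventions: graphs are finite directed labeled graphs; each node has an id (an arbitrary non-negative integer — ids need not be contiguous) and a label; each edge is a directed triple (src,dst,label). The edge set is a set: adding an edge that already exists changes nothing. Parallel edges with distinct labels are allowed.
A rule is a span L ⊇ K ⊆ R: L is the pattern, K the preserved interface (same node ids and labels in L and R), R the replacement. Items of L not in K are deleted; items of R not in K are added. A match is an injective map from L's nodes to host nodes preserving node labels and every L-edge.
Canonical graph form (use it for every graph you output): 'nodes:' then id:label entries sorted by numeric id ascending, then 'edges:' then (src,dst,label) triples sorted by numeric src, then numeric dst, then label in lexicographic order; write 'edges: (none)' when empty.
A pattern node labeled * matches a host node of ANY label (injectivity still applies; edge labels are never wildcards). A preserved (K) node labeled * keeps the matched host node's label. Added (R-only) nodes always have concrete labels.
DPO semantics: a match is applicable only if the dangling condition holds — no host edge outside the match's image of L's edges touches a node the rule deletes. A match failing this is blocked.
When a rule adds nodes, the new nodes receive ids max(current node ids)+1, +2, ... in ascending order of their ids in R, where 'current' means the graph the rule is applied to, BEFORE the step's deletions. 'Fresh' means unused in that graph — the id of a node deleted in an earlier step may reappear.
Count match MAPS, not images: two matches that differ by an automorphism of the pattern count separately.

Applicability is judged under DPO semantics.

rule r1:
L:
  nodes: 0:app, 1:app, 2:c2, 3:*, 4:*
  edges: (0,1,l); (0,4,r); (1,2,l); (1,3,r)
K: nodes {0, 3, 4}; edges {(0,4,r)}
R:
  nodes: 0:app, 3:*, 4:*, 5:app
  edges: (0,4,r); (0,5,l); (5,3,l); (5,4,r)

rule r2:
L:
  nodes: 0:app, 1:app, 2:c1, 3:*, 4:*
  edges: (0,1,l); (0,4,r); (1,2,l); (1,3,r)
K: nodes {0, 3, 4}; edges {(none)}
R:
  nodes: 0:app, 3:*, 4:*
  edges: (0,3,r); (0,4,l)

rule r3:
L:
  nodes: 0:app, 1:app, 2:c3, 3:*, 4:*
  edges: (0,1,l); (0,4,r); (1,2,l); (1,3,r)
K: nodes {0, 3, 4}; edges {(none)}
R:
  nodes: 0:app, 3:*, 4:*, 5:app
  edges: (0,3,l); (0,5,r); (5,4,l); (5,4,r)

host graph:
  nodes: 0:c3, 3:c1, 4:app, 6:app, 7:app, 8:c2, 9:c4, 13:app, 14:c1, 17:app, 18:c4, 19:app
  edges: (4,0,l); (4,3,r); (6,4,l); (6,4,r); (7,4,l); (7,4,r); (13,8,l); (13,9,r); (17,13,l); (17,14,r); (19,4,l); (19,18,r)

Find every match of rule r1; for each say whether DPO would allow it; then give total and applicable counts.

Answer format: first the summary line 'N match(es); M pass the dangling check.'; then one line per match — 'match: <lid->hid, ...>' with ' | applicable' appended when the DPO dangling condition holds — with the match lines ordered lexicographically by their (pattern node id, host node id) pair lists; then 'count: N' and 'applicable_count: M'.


1 match(es); 1 pass the dangling check.
match: 0->17, 1->13, 2->8, 3->9, 4->14 | applicable
count: 1
applicable_count: 1
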